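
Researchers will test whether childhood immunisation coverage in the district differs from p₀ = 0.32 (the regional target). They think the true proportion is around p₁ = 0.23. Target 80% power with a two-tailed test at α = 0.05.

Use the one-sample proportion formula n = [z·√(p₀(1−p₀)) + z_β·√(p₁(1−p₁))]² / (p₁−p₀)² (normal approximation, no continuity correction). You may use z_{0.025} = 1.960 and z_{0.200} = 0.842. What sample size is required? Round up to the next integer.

n = [z_{α/2}·√(p₀q₀) + z_β·√(p₁q₁)]² / (p₁ − p₀)²
  = [1.960·√(0.32·0.68) + 0.842·√(0.23·0.77)]² / (-0.09)²
  = [1.960·0.4665 + 0.842·0.4208]² / 0.0081
  = [1.2686]² / 0.0081
  = 198.70
Round up → n = 199.

n = 199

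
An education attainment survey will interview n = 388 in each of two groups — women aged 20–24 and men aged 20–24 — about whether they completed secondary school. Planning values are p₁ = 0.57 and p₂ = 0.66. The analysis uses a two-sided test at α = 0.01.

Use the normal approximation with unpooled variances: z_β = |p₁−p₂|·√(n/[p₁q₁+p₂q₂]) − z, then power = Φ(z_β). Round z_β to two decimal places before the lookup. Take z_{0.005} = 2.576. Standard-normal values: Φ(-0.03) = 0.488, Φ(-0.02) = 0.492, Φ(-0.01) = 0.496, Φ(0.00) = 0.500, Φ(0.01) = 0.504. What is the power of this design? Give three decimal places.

z_β = |p₁−p₂|·√(n/[p₁q₁+p₂q₂]) − z_{α/2}
    = 0.09 · √(388/0.4695) − 2.576
    = 0.09 · 28.7474 − 2.576
    = 2.5873 − 2.576 = 0.0113 → 0.01
Power = Φ(0.01) = 0.504.

Power ≈ 0.504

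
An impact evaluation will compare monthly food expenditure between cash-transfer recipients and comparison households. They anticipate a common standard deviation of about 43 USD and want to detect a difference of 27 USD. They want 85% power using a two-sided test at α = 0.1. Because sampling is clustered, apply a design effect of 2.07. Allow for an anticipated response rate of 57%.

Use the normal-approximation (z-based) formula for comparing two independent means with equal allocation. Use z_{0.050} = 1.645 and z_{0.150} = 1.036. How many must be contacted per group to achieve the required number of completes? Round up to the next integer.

n = (z_{α/2} + z_β)² · (σ₁² + σ₂²) / δ²
  = (1.645 + 1.036)² · (2·43² = 3698) / 27²
  = 7.1878 · 3698 / 729
  = 36.46
Design effect: 2.07 × 36.46 = 75.48.
Adjust for 57% response: 75.48 / 0.57 = 132.41.
Round up → n = 133 per group.

n = 133 per group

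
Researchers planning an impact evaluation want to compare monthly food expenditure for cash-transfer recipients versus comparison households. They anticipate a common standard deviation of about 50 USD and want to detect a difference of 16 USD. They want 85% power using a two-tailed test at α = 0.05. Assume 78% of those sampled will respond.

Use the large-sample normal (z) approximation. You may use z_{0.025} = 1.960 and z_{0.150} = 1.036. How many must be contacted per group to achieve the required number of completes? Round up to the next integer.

n = 225 per group

n = (z_{α/2} + z_β)² · (σ₁² + σ₂²) / δ²
  = (1.960 + 1.036)² · (2·50² = 5000) / 16²
  = 8.9760 · 5000 / 256
  = 175.31
Adjust for 78% response: 175.31 / 0.78 = 224.76.
Round up → n = 225 per group.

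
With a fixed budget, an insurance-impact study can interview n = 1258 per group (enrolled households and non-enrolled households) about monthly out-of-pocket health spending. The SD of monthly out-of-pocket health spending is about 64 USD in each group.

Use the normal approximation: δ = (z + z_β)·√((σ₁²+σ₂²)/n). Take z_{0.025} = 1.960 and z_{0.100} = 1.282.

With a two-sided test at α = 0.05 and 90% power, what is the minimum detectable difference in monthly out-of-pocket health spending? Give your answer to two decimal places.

δ = (z_{α/2} + z_β) · √((σ₁²+σ₂²)/n)
  = (1.960 + 1.282) · √(8192/1258)
  = 3.242 · √6.5119
  = 3.242 · 2.5518
  = 8.2731

Minimum detectable difference ≈ 8.27 USD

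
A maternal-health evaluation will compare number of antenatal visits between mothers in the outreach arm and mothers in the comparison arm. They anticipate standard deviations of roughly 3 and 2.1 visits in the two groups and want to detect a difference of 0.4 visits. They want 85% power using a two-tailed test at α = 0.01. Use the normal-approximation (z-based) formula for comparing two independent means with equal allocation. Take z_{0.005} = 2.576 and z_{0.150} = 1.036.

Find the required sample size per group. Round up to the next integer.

n = (z_{α/2} + z_β)² · (σ₁² + σ₂²) / δ²
  = (2.576 + 1.036)² · (3² + 2.1² = 13.41) / 0.4²
  = 13.0465 · 13.41 / 0.16
  = 1093.46
Round up → n = 1094 per group.

n = 1094 per group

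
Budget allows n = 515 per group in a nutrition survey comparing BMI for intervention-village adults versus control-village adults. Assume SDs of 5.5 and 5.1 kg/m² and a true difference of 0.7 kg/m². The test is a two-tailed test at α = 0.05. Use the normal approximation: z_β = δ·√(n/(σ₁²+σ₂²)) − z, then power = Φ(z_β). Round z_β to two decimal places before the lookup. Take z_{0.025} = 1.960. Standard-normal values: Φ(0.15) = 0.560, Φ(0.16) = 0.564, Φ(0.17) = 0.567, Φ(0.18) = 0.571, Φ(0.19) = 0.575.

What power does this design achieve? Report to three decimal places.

Power ≈ 0.564

z_β = δ·√(n/(σ₁²+σ₂²)) − z_{α/2}
    = 0.7 · √(515/56.26) − 1.960
    = 0.7 · 3.02555 − 1.960
    = 2.1179 − 1.960 = 0.1579 → 0.16
Power = Φ(0.16) = 0.564.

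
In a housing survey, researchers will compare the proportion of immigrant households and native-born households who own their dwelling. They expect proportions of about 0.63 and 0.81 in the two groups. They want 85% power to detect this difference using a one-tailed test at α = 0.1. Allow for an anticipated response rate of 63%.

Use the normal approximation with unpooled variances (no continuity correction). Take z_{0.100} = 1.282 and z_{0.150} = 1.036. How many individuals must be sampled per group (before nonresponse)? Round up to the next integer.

n = 102 per group

n = (z_α + z_β)² · [p₁(1−p₁) + p₂(1−p₂)] / (p₁ − p₂)²
  = (1.282 + 1.036)² · (0.63·0.37 + 0.81·0.19) / (-0.18)²
  = (2.318)² · (0.2331 + 0.1539) / 0.0324
  = 5.3731 · 0.3870 / 0.0324
  = 64.18
Adjust for 63% response: 64.18 / 0.63 = 101.87.
Round up → n = 102 per group.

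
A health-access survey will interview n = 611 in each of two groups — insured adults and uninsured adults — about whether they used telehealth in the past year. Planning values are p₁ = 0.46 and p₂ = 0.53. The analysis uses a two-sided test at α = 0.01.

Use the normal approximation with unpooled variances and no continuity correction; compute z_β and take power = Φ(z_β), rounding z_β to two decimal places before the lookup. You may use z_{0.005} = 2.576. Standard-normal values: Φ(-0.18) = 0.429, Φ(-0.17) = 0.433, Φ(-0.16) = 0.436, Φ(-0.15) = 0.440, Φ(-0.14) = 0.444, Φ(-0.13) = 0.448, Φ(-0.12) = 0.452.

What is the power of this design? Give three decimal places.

z_β = |p₁−p₂|·√(n/[p₁q₁+p₂q₂]) − z_{α/2}
    = 0.07 · √(611/0.4975) − 2.576
    = 0.07 · 35.0448 − 2.576
    = 2.4531 − 2.576 = -0.1229 → -0.12
Power = Φ(-0.12) = 0.452.

Power ≈ 0.452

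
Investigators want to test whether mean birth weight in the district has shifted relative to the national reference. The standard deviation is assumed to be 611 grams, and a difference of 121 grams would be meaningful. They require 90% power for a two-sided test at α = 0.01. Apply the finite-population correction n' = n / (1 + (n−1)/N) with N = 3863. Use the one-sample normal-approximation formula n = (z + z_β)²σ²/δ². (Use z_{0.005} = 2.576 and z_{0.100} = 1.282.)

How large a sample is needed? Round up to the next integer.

n = 346

n = (z_{α/2} + z_β)² · σ² / δ²
  = (2.576 + 1.282)² · 611² / 121²
  = 14.8842 · 373321 / 14641
  = 379.52
Finite-population correction (N = 3863): 379.52 / (1 + (379.52 − 1)/3863) = 345.65.
Round up → n = 346.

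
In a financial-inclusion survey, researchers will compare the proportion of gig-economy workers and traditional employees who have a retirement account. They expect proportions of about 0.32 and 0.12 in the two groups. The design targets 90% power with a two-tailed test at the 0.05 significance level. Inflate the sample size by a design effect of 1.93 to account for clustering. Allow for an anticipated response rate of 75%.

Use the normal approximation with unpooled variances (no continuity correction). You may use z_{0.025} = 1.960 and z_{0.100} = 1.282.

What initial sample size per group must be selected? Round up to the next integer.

n = (z_{α/2} + z_β)² · [p₁(1−p₁) + p₂(1−p₂)] / (p₁ − p₂)²
  = (1.960 + 1.282)² · (0.32·0.68 + 0.12·0.88) / (0.20)²
  = (3.242)² · (0.2176 + 0.1056) / 0.0400
  = 10.5106 · 0.3232 / 0.0400
  = 84.93
Design effect: 1.93 × 84.93 = 163.91.
Adjust for 75% response: 163.91 / 0.75 = 218.54.
Round up → n = 219 per group.

n = 219 per group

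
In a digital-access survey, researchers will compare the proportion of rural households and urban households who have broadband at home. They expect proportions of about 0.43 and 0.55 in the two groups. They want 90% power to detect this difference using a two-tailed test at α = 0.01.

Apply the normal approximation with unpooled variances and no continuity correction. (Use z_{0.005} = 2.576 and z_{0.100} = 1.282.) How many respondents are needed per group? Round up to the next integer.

n = (z_{α/2} + z_β)² · [p₁(1−p₁) + p₂(1−p₂)] / (p₁ − p₂)²
  = (2.576 + 1.282)² · (0.43·0.57 + 0.55·0.45) / (-0.12)²
  = (3.858)² · (0.2451 + 0.2475) / 0.0144
  = 14.8842 · 0.4926 / 0.0144
  = 509.16
Round up → n = 510 per group.

n = 510 per group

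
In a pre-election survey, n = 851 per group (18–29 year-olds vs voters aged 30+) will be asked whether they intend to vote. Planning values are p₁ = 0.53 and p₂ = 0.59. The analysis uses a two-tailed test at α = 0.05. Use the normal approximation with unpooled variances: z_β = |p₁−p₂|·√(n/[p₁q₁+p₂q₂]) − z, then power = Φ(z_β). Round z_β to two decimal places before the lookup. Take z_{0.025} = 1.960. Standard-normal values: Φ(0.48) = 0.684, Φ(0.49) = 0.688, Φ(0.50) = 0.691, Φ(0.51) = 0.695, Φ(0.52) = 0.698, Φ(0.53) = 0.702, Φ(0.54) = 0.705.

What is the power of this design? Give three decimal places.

Power ≈ 0.705

z_β = |p₁−p₂|·√(n/[p₁q₁+p₂q₂]) − z_{α/2}
    = 0.06 · √(851/0.4910) − 1.960
    = 0.06 · 41.6317 − 1.960
    = 2.4979 − 1.960 = 0.5379 → 0.54
Power = Φ(0.54) = 0.705.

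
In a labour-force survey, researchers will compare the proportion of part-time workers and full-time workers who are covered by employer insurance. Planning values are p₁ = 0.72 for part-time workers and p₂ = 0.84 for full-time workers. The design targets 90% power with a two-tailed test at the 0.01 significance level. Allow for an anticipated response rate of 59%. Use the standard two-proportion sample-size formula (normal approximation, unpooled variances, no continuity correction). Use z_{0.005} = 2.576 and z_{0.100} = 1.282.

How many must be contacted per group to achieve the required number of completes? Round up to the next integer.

n = (z_{α/2} + z_β)² · [p₁(1−p₁) + p₂(1−p₂)] / (p₁ − p₂)²
  = (2.576 + 1.282)² · (0.72·0.28 + 0.84·0.16) / (-0.12)²
  = (3.858)² · (0.2016 + 0.1344) / 0.0144
  = 14.8842 · 0.3360 / 0.0144
  = 347.30
Adjust for 59% response: 347.30 / 0.59 = 588.64.
Round up → n = 589 per group.

n = 589 per group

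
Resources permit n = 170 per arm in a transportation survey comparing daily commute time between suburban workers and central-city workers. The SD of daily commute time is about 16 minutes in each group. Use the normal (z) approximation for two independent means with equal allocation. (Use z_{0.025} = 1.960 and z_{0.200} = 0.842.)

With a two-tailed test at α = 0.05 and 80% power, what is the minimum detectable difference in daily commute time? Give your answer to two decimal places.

δ = (z_{α/2} + z_β) · √((σ₁²+σ₂²)/n)
  = (1.960 + 0.842) · √(512/170)
  = 2.802 · √3.0118
  = 2.802 · 1.7354
  = 4.8627

Minimum detectable difference ≈ 4.86 minutes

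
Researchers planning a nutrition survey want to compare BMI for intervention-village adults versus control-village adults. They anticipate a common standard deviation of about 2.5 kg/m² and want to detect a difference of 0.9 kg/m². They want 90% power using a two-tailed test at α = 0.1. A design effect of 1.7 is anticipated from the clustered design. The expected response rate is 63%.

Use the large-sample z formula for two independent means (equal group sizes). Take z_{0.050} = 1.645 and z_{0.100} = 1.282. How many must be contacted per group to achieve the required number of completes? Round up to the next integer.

n = (z_{α/2} + z_β)² · (σ₁² + σ₂²) / δ²
  = (1.645 + 1.282)² · (2·2.5² = 12.5) / 0.9²
  = 8.5673 · 12.5 / 0.81
  = 132.21
Design effect: 1.7 × 132.21 = 224.76.
Adjust for 63% response: 224.76 / 0.63 = 356.76.
Round up → n = 357 per group.

n = 357 per group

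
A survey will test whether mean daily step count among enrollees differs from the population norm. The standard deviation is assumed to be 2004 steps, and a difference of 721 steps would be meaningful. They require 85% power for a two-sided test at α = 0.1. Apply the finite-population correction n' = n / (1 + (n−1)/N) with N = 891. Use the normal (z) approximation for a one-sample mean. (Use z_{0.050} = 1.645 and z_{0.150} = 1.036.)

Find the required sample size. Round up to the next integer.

n = 53

n = (z_{α/2} + z_β)² · σ² / δ²
  = (1.645 + 1.036)² · 2004² / 721²
  = 7.1878 · 4016016 / 519841
  = 55.53
Finite-population correction (N = 891): 55.53 / (1 + (55.53 − 1)/891) = 52.33.
Round up → n = 53.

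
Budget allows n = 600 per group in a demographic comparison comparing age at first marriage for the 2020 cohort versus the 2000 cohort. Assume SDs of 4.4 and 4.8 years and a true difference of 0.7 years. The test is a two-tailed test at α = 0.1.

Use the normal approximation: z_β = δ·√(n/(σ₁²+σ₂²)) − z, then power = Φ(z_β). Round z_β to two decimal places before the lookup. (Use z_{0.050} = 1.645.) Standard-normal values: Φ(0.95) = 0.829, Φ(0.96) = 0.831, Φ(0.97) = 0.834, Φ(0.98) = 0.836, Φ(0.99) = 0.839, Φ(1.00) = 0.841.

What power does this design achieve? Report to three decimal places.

z_β = δ·√(n/(σ₁²+σ₂²)) − z_{α/2}
    = 0.7 · √(600/42.4) − 1.645
    = 0.7 · 3.76177 − 1.645
    = 2.6332 − 1.645 = 0.9882 → 0.99
Power = Φ(0.99) = 0.839.

Power ≈ 0.839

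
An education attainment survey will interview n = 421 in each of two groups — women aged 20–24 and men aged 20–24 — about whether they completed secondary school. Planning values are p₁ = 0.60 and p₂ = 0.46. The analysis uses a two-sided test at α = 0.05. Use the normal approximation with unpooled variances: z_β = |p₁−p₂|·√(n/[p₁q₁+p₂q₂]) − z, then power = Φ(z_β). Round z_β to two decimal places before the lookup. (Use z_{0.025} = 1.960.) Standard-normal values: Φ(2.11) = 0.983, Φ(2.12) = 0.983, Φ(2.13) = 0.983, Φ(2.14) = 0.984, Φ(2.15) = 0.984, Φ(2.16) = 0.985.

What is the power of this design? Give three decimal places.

z_β = |p₁−p₂|·√(n/[p₁q₁+p₂q₂]) − z_{α/2}
    = 0.14 · √(421/0.4884) − 1.960
    = 0.14 · 29.3598 − 1.960
    = 4.1104 − 1.960 = 2.1504 → 2.15
Power = Φ(2.15) = 0.984.

Power ≈ 0.984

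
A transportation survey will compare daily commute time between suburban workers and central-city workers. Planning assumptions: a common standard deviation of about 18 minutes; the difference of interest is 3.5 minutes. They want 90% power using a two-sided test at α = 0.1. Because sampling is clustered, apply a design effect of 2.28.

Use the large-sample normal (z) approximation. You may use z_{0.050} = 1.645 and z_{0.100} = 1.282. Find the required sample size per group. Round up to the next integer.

n = 1034 per group

n = (z_{α/2} + z_β)² · (σ₁² + σ₂²) / δ²
  = (1.645 + 1.282)² · (2·18² = 648) / 3.5²
  = 8.5673 · 648 / 12.25
  = 453.19
Design effect: 2.28 × 453.19 = 1033.28.
Round up → n = 1034 per group.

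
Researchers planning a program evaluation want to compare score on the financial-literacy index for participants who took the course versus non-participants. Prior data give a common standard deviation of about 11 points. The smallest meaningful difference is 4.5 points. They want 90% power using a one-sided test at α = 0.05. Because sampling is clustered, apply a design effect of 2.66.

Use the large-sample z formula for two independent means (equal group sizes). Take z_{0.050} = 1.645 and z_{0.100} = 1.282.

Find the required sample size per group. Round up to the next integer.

n = 273 per group

n = (z_α + z_β)² · (σ₁² + σ₂²) / δ²
  = (1.645 + 1.282)² · (2·11² = 242) / 4.5²
  = 8.5673 · 242 / 20.25
  = 102.38
Design effect: 2.66 × 102.38 = 272.34.
Round up → n = 273 per group.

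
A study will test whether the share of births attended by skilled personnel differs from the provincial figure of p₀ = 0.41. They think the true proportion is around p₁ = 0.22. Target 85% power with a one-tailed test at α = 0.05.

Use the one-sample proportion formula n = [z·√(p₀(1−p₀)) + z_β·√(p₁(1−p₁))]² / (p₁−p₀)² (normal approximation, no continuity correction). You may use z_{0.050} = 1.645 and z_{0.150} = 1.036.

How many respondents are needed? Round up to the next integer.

n = 43

n = [z_α·√(p₀q₀) + z_β·√(p₁q₁)]² / (p₁ − p₀)²
  = [1.645·√(0.41·0.59) + 1.036·√(0.22·0.78)]² / (-0.19)²
  = [1.645·0.4918 + 1.036·0.4142]² / 0.0361
  = [1.2382]² / 0.0361
  = 42.47
Round up → n = 43.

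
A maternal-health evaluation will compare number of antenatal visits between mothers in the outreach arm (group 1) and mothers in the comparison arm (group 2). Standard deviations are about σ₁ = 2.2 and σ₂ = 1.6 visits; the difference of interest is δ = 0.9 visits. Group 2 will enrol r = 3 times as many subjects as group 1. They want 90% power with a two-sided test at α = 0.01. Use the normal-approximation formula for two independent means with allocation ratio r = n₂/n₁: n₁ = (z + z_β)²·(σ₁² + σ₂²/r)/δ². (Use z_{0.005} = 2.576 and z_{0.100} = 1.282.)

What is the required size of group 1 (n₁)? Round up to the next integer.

n₁ = 105

n₁ = (z_{α/2} + z_β)² · (σ₁² + σ₂²/r) / δ²
   = (2.576 + 1.282)² · (2.2² + 1.6²/3) / 0.9²
   = 14.8842 · (4.84 + 0.85333) / 0.81
   = 14.8842 · 5.6933 / 0.81
   = 104.62
Round up → n₁ = 105; n₂ = r·n₁ = 3 × 105 = 315.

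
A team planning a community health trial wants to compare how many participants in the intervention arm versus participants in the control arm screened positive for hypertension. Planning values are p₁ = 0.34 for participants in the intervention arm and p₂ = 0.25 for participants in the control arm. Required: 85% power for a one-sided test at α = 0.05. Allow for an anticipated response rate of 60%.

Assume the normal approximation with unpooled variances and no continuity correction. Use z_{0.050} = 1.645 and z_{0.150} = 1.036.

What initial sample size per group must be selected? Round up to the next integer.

n = 610 per group

n = (z_α + z_β)² · [p₁(1−p₁) + p₂(1−p₂)] / (p₁ − p₂)²
  = (1.645 + 1.036)² · (0.34·0.66 + 0.25·0.75) / (0.09)²
  = (2.681)² · (0.2244 + 0.1875) / 0.0081
  = 7.1878 · 0.4119 / 0.0081
  = 365.51
Adjust for 60% response: 365.51 / 0.60 = 609.18.
Round up → n = 610 per group.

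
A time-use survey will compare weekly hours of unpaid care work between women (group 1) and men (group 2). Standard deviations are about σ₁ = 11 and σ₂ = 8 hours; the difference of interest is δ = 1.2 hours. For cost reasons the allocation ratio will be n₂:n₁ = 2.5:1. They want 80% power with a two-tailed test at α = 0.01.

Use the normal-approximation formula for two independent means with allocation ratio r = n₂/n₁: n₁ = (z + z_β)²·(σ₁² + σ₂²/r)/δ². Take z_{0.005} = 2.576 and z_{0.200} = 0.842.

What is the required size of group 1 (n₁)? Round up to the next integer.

n₁ = (z_{α/2} + z_β)² · (σ₁² + σ₂²/r) / δ²
   = (2.576 + 0.842)² · (11² + 8²/2.5) / 1.2²
   = 11.6827 · (121 + 25.6) / 1.44
   = 11.6827 · 146.6 / 1.44
   = 1189.37
Round up → n₁ = 1190; n₂ = r·n₁ = 2.5 × 1190 = 2975.

n₁ = 1190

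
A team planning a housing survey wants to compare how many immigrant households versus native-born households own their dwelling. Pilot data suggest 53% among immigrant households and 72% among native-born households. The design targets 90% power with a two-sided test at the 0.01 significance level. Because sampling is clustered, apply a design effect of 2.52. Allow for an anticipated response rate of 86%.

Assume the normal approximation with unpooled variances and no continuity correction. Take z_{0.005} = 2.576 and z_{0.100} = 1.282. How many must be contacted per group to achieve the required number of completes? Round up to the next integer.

n = (z_{α/2} + z_β)² · [p₁(1−p₁) + p₂(1−p₂)] / (p₁ − p₂)²
  = (2.576 + 1.282)² · (0.53·0.47 + 0.72·0.28) / (-0.19)²
  = (3.858)² · (0.2491 + 0.2016) / 0.0361
  = 14.8842 · 0.4507 / 0.0361
  = 185.83
Design effect: 2.52 × 185.83 = 468.28.
Adjust for 86% response: 468.28 / 0.86 = 544.51.
Round up → n = 545 per group.

n = 545 per group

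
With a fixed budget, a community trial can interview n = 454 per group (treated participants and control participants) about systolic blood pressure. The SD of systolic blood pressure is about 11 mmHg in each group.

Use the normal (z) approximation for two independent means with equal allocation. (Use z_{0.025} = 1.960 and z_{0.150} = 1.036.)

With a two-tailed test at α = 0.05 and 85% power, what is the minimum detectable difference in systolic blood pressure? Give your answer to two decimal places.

δ = (z_{α/2} + z_β) · √((σ₁²+σ₂²)/n)
  = (1.960 + 1.036) · √(242/454)
  = 2.996 · √0.53304
  = 2.996 · 0.7301
  = 2.1874

Minimum detectable difference ≈ 2.19 mmHg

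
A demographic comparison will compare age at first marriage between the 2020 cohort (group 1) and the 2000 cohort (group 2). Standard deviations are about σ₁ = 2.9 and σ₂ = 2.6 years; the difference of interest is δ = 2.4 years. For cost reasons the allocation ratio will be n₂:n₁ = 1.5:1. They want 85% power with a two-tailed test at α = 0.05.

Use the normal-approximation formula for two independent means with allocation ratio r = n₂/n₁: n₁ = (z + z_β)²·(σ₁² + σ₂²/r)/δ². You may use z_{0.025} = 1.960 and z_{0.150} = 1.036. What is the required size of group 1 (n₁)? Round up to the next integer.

n₁ = (z_{α/2} + z_β)² · (σ₁² + σ₂²/r) / δ²
   = (1.960 + 1.036)² · (2.9² + 2.6²/1.5) / 2.4²
   = 8.9760 · (8.41 + 4.5067) / 5.76
   = 8.9760 · 12.9167 / 5.76
   = 20.13
Round up → n₁ = 21; n₂ = r·n₁ = 1.5 × 21 = 32.

n₁ = 21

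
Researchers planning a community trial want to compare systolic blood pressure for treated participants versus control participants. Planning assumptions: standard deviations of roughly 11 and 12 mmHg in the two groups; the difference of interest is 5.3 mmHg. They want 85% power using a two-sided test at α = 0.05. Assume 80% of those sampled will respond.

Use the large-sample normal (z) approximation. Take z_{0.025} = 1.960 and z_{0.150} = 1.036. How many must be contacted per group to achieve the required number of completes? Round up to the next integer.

n = 106 per group

n = (z_{α/2} + z_β)² · (σ₁² + σ₂²) / δ²
  = (1.960 + 1.036)² · (11² + 12² = 265) / 5.3²
  = 8.9760 · 265 / 28.09
  = 84.68
Adjust for 80% response: 84.68 / 0.80 = 105.85.
Round up → n = 106 per group.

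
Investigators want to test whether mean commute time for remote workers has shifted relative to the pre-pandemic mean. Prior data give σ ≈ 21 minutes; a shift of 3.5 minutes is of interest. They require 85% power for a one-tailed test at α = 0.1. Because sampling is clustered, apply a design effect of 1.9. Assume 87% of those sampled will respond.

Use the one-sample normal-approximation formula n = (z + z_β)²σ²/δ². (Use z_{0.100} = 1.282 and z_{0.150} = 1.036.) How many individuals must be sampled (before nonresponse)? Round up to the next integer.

n = (z_α + z_β)² · σ² / δ²
  = (1.282 + 1.036)² · 21² / 3.5²
  = 5.3731 · 441 / 12.25
  = 193.43
Design effect: 1.9 × 193.43 = 367.52.
Adjust for 87% response: 367.52 / 0.87 = 422.44.
Round up → n = 423.

n = 423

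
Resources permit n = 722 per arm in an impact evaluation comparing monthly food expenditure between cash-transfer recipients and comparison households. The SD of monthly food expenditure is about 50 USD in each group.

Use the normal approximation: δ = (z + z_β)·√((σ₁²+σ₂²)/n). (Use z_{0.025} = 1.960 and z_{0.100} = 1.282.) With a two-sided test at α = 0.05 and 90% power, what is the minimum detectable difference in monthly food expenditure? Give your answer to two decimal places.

δ = (z_{α/2} + z_β) · √((σ₁²+σ₂²)/n)
  = (1.960 + 1.282) · √(5000/722)
  = 3.242 · √6.9252
  = 3.242 · 2.6316
  = 8.5316

Minimum detectable difference ≈ 8.53 USD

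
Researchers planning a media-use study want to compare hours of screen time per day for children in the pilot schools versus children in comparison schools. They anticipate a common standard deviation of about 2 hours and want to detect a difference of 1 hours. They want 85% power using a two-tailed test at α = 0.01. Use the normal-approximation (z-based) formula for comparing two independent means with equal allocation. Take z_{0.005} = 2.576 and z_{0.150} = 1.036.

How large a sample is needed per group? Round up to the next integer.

n = 105 per group

n = (z_{α/2} + z_β)² · (σ₁² + σ₂²) / δ²
  = (2.576 + 1.036)² · (2·2² = 8) / 1²
  = 13.0465 · 8 / 1
  = 104.37
Round up → n = 105 per group.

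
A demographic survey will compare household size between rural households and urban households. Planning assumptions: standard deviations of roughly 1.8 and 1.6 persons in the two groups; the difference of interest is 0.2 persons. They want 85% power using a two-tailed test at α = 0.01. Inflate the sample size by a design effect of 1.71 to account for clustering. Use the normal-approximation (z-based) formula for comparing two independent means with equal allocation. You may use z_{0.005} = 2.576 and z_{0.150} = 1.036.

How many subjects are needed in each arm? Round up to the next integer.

n = 3235 per group

n = (z_{α/2} + z_β)² · (σ₁² + σ₂²) / δ²
  = (2.576 + 1.036)² · (1.8² + 1.6² = 5.8) / 0.2²
  = 13.0465 · 5.8 / 0.04
  = 1891.75
Design effect: 1.71 × 1891.75 = 3234.89.
Round up → n = 3235 per group.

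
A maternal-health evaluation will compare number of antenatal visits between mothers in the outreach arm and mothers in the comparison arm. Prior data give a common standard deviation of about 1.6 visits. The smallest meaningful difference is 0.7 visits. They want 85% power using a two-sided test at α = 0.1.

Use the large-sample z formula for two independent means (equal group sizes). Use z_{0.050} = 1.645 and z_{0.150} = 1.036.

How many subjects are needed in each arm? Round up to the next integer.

n = 76 per group

n = (z_{α/2} + z_β)² · (σ₁² + σ₂²) / δ²
  = (1.645 + 1.036)² · (2·1.6² = 5.12) / 0.7²
  = 7.1878 · 5.12 / 0.49
  = 75.10
Round up → n = 76 per group.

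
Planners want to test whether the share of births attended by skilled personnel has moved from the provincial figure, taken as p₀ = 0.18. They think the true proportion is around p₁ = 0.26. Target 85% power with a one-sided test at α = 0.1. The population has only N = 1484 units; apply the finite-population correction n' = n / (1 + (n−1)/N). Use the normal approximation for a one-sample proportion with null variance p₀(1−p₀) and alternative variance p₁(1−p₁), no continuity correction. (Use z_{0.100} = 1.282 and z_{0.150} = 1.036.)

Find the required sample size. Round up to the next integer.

n = 129

n = [z_α·√(p₀q₀) + z_β·√(p₁q₁)]² / (p₁ − p₀)²
  = [1.282·√(0.18·0.82) + 1.036·√(0.26·0.74)]² / (0.08)²
  = [1.282·0.3842 + 1.036·0.4386]² / 0.0064
  = [0.9470]² / 0.0064
  = 140.11
Finite-population correction (N = 1484): 140.11 / (1 + (140.11 − 1)/1484) = 128.10.
Round up → n = 129.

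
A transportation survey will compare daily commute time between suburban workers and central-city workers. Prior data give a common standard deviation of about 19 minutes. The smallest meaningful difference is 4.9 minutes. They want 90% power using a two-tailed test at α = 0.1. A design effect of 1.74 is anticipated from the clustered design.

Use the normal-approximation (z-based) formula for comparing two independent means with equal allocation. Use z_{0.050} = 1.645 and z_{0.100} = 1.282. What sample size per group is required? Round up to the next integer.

n = (z_{α/2} + z_β)² · (σ₁² + σ₂²) / δ²
  = (1.645 + 1.282)² · (2·19² = 722) / 4.9²
  = 8.5673 · 722 / 24.01
  = 257.63
Design effect: 1.74 × 257.63 = 448.27.
Round up → n = 449 per group.

n = 449 per group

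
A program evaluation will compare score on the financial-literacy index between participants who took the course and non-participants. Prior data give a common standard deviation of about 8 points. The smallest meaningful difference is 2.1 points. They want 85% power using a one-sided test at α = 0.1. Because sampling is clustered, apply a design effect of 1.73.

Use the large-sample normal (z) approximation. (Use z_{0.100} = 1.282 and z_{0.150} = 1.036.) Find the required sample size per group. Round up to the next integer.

n = 270 per group

n = (z_α + z_β)² · (σ₁² + σ₂²) / δ²
  = (1.282 + 1.036)² · (2·8² = 128) / 2.1²
  = 5.3731 · 128 / 4.41
  = 155.95
Design effect: 1.73 × 155.95 = 269.80.
Round up → n = 270 per group.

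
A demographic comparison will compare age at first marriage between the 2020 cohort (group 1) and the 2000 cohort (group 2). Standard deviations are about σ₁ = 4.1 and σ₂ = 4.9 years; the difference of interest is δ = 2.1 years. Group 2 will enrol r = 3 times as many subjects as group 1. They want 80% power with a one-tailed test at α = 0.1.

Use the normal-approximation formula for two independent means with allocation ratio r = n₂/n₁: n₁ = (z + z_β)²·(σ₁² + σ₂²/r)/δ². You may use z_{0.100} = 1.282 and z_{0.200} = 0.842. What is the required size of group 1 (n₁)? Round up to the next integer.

n₁ = 26

n₁ = (z_α + z_β)² · (σ₁² + σ₂²/r) / δ²
   = (1.282 + 0.842)² · (4.1² + 4.9²/3) / 2.1²
   = 4.5114 · (16.81 + 8.0033) / 4.41
   = 4.5114 · 24.8133 / 4.41
   = 25.38
Round up → n₁ = 26; n₂ = r·n₁ = 3 × 26 = 78.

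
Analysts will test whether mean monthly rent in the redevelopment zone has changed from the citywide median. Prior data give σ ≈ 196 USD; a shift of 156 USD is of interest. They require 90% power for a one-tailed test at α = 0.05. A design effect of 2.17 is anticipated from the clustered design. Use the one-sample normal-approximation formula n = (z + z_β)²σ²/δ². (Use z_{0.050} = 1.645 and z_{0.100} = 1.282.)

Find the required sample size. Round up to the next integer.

n = (z_α + z_β)² · σ² / δ²
  = (1.645 + 1.282)² · 196² / 156²
  = 8.5673 · 38416 / 24336
  = 13.52
Design effect: 2.17 × 13.52 = 29.35.
Round up → n = 30.

n = 30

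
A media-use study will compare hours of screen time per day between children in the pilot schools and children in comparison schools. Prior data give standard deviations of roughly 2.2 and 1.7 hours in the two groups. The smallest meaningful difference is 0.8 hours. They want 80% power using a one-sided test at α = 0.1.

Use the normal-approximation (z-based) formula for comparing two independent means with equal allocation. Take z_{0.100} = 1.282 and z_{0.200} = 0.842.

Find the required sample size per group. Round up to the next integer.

n = 55 per group

n = (z_α + z_β)² · (σ₁² + σ₂²) / δ²
  = (1.282 + 0.842)² · (2.2² + 1.7² = 7.73) / 0.8²
  = 4.5114 · 7.73 / 0.64
  = 54.49
Round up → n = 55 per group.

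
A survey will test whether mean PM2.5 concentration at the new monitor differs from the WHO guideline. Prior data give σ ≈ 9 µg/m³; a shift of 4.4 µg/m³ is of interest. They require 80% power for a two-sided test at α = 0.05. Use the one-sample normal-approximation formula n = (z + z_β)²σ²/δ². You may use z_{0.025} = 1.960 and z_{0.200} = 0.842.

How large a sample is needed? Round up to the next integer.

n = 33

n = (z_{α/2} + z_β)² · σ² / δ²
  = (1.960 + 0.842)² · 9² / 4.4²
  = 7.8512 · 81 / 19.36
  = 32.85
Round up → n = 33.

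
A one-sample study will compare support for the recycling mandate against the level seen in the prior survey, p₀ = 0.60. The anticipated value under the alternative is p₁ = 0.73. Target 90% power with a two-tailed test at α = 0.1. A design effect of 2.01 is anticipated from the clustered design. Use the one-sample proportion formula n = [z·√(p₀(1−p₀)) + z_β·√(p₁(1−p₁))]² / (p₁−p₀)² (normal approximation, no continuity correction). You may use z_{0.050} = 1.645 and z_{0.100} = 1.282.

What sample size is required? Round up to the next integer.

n = 225

n = [z_{α/2}·√(p₀q₀) + z_β·√(p₁q₁)]² / (p₁ − p₀)²
  = [1.645·√(0.60·0.40) + 1.282·√(0.73·0.27)]² / (0.13)²
  = [1.645·0.4899 + 1.282·0.4440]² / 0.0169
  = [1.3750]² / 0.0169
  = 111.88
Design effect: 2.01 × 111.88 = 224.87.
Round up → n = 225.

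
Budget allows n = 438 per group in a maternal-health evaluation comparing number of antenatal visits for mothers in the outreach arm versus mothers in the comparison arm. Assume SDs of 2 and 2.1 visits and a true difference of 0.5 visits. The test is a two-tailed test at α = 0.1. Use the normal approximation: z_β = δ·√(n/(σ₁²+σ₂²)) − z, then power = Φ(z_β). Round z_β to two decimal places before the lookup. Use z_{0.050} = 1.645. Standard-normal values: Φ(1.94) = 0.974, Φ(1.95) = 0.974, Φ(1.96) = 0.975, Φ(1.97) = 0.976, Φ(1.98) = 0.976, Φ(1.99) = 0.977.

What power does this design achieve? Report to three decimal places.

Power ≈ 0.975

z_β = δ·√(n/(σ₁²+σ₂²)) − z_{α/2}
    = 0.5 · √(438/8.41) − 1.645
    = 0.5 · 7.21671 − 1.645
    = 3.6084 − 1.645 = 1.9634 → 1.96
Power = Φ(1.96) = 0.975.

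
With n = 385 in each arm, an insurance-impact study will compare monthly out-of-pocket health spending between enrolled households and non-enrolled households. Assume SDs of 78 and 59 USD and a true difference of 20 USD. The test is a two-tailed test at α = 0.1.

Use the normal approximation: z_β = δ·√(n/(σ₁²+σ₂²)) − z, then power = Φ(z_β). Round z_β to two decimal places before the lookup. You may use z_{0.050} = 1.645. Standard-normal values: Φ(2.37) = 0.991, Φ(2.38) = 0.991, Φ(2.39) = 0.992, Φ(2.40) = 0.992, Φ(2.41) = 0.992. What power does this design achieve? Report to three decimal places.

Power ≈ 0.991

z_β = δ·√(n/(σ₁²+σ₂²)) − z_{α/2}
    = 20 · √(385/9565) − 1.645
    = 20 · 0.20063 − 1.645
    = 4.0125 − 1.645 = 2.3675 → 2.37
Power = Φ(2.37) = 0.991.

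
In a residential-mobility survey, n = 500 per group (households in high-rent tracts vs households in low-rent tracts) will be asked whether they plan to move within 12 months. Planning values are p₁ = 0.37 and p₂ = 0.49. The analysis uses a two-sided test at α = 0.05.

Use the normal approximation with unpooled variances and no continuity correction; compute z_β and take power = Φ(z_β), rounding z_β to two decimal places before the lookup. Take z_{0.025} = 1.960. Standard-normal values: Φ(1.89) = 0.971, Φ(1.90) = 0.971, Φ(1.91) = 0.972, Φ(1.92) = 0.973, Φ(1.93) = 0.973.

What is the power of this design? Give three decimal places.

Power ≈ 0.971

z_β = |p₁−p₂|·√(n/[p₁q₁+p₂q₂]) − z_{α/2}
    = 0.12 · √(500/0.4830) − 1.960
    = 0.12 · 32.1745 − 1.960
    = 3.8609 − 1.960 = 1.9009 → 1.90
Power = Φ(1.90) = 0.971.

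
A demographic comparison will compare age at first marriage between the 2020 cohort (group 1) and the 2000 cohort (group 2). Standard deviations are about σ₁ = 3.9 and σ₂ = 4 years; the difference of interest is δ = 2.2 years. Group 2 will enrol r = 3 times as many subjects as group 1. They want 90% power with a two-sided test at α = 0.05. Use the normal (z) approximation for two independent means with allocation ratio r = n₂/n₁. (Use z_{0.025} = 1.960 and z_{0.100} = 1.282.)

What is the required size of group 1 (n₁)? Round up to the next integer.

n₁ = (z_{α/2} + z_β)² · (σ₁² + σ₂²/r) / δ²
   = (1.960 + 1.282)² · (3.9² + 4²/3) / 2.2²
   = 10.5106 · (15.21 + 5.3333) / 4.84
   = 10.5106 · 20.5433 / 4.84
   = 44.61
Round up → n₁ = 45; n₂ = r·n₁ = 3 × 45 = 135.

n₁ = 45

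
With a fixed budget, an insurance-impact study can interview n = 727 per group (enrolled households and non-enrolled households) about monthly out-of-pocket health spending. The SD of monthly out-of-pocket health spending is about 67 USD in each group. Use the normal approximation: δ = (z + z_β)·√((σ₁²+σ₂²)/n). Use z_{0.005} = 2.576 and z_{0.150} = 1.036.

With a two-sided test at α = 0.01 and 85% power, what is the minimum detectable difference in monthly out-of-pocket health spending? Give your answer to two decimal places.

Minimum detectable difference ≈ 12.69 USD

δ = (z_{α/2} + z_β) · √((σ₁²+σ₂²)/n)
  = (2.576 + 1.036) · √(8978/727)
  = 3.612 · √12.3494
  = 3.612 · 3.5142
  = 12.6932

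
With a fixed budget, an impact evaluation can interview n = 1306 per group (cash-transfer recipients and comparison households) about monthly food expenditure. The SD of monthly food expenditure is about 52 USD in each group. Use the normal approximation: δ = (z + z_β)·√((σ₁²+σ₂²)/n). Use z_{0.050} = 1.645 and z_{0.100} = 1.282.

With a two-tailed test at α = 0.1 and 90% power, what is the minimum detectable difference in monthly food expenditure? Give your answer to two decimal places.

Minimum detectable difference ≈ 5.96 USD

δ = (z_{α/2} + z_β) · √((σ₁²+σ₂²)/n)
  = (1.645 + 1.282) · √(5408/1306)
  = 2.927 · √4.1409
  = 2.927 · 2.0349
  = 5.9562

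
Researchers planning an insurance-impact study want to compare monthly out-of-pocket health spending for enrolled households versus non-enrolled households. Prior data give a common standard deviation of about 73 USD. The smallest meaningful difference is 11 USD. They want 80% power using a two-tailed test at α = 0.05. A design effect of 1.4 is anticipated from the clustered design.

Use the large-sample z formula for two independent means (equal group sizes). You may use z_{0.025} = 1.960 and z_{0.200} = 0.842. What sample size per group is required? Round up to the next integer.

n = (z_{α/2} + z_β)² · (σ₁² + σ₂²) / δ²
  = (1.960 + 0.842)² · (2·73² = 10658) / 11²
  = 7.8512 · 10658 / 121
  = 691.55
Design effect: 1.4 × 691.55 = 968.18.
Round up → n = 969 per group.

n = 969 per group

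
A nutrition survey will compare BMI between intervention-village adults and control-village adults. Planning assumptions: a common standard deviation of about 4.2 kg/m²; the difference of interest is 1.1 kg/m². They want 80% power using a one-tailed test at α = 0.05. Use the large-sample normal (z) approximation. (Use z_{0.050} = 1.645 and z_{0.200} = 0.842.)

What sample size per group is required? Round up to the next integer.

n = 181 per group

n = (z_α + z_β)² · (σ₁² + σ₂²) / δ²
  = (1.645 + 0.842)² · (2·4.2² = 35.28) / 1.1²
  = 6.1852 · 35.28 / 1.21
  = 180.34
Round up → n = 181 per group.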